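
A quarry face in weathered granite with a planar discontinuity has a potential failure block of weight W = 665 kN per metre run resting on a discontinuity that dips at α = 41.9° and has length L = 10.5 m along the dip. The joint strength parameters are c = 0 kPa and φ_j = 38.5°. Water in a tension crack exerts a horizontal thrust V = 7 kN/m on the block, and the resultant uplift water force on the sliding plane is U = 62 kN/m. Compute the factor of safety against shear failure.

FS = 0.76

Resolving the block weight along and normal to the plane and applying the Mohr–Coulomb strength on the joint:
N' = W cosα − U − V sinα = 665·cos41.9° − 62 − 7·sin41.9° = 428.3 kN/m
Driving force T = W sinα + V cosα = 665·sin41.9° + 7·cos41.9° = 449.3 kN/m
Resisting force R = c·L + N'·tanφ_j = 0·10.5 + 428.3·tan38.5° = 0.0 + 340.7 = 340.7 kN/m
FS = R / T = 340.7 / 449.3 = 0.758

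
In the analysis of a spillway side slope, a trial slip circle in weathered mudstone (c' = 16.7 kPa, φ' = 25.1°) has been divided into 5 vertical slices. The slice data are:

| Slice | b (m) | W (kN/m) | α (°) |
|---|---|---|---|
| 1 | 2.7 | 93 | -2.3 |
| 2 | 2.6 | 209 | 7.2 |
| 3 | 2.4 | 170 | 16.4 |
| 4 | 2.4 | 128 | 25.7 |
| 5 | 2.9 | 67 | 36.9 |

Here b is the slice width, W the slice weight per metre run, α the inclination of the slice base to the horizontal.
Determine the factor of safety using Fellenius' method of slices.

Ordinary method of slices: FS = Σ[c'·Δl_i + (W_i cosα_i)·tanφ'] / Σ W_i sinα_i, with Δl_i = b_i / cosα_i.
Slice 1: Δl = 2.7/cos(-2.3°) = 2.702 m; N'_1 = 93·cos(-2.3°) = 92.9; c'Δl = 45.13; W sinα = -3.7
Slice 2: Δl = 2.6/cos7.2° = 2.621 m; N'_2 = 209·cos7.2° = 207.4; c'Δl = 43.77; W sinα = 26.2
Slice 3: Δl = 2.4/cos16.4° = 2.502 m; N'_3 = 170·cos16.4° = 163.1; c'Δl = 41.78; W sinα = 48.0
Slice 4: Δl = 2.4/cos25.7° = 2.663 m; N'_4 = 128·cos25.7° = 115.3; c'Δl = 44.48; W sinα = 55.5
Slice 5: Δl = 2.9/cos36.9° = 3.626 m; N'_5 = 67·cos36.9° = 53.6; c'Δl = 60.56; W sinα = 40.2
Σc'Δl = 235.7 kN/m; ΣN' = 632.3 kN/m; ΣW sinα = 166.2 kN/m
Resisting = 235.7 + 632.3·tan25.1° = 235.7 + 296.2 = 531.9 kN/m
FS = 531.9 / 166.2 = 3.200

FS = 3.20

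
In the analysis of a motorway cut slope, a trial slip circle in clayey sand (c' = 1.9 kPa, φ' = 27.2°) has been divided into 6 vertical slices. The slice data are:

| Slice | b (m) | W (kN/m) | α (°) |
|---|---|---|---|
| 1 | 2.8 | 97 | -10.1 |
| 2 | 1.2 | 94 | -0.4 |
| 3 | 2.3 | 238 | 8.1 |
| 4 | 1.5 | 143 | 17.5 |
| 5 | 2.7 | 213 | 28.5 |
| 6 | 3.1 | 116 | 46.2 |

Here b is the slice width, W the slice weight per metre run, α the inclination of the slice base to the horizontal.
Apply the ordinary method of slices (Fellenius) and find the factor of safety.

FS = 1.86

Ordinary method of slices: FS = Σ[c'·Δl_i + (W_i cosα_i)·tanφ'] / Σ W_i sinα_i, with Δl_i = b_i / cosα_i.
Slice 1: Δl = 2.8/cos(-10.1°) = 2.844 m; N'_1 = 97·cos(-10.1°) = 95.5; c'Δl = 5.40; W sinα = -17.0
Slice 2: Δl = 1.2/cos(-0.4°) = 1.200 m; N'_2 = 94·cos(-0.4°) = 94.0; c'Δl = 2.28; W sinα = -0.7
Slice 3: Δl = 2.3/cos8.1° = 2.323 m; N'_3 = 238·cos8.1° = 235.6; c'Δl = 4.41; W sinα = 33.5
Slice 4: Δl = 1.5/cos17.5° = 1.573 m; N'_4 = 143·cos17.5° = 136.4; c'Δl = 2.99; W sinα = 43.0
Slice 5: Δl = 2.7/cos28.5° = 3.072 m; N'_5 = 213·cos28.5° = 187.2; c'Δl = 5.84; W sinα = 101.6
Slice 6: Δl = 3.1/cos46.2° = 4.479 m; N'_6 = 116·cos46.2° = 80.3; c'Δl = 8.51; W sinα = 83.7
Σc'Δl = 29.4 kN/m; ΣN' = 829.0 kN/m; ΣW sinα = 244.2 kN/m
Resisting = 29.4 + 829.0·tan27.2° = 29.4 + 426.0 = 455.5 kN/m
FS = 455.5 / 244.2 = 1.865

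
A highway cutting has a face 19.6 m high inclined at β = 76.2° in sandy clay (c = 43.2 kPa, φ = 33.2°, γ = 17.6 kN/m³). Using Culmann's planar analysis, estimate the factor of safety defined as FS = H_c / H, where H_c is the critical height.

H_c = (4c/γ) · sinβ cosφ / [1 − cos(β − φ)]
    = (4·43.2/17.6) · sin76.2°·cos33.2° / [1 − cos43.0°]
    = 9.818 · 0.8126 / 0.2686 = 29.70 m
FS = H_c / H = 29.70 / 19.6 = 1.515

FS = 1.52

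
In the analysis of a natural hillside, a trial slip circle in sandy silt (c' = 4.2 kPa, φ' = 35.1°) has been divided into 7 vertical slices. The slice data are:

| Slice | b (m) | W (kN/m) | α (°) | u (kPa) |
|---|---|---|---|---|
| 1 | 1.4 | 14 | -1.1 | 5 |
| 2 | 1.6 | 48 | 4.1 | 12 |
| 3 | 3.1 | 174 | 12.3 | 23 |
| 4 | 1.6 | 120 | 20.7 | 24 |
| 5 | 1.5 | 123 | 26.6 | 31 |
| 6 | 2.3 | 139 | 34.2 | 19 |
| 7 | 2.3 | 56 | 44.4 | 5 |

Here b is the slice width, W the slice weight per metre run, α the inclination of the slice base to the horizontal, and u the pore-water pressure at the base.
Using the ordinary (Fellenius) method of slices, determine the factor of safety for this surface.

FS = 1.22

Ordinary method of slices: FS = Σ[c'·Δl_i + (W_i cosα_i − u_i·Δl_i)·tanφ'] / Σ W_i sinα_i, with Δl_i = b_i / cosα_i.
Slice 1: Δl = 1.4/cos(-1.1°) = 1.400 m; N'_1 = 14·cos(-1.1°) − 5·1.400 = 7.0; c'Δl = 5.88; W sinα = -0.3
Slice 2: Δl = 1.6/cos4.1° = 1.604 m; N'_2 = 48·cos4.1° − 12·1.604 = 28.6; c'Δl = 6.74; W sinα = 3.4
Slice 3: Δl = 3.1/cos12.3° = 3.173 m; N'_3 = 174·cos12.3° − 23·3.173 = 97.0; c'Δl = 13.33; W sinα = 37.1
Slice 4: Δl = 1.6/cos20.7° = 1.710 m; N'_4 = 120·cos20.7° − 24·1.710 = 71.2; c'Δl = 7.18; W sinα = 42.4
Slice 5: Δl = 1.5/cos26.6° = 1.678 m; N'_5 = 123·cos26.6° − 31·1.678 = 58.0; c'Δl = 7.05; W sinα = 55.1
Slice 6: Δl = 2.3/cos34.2° = 2.781 m; N'_6 = 139·cos34.2° − 19·2.781 = 62.1; c'Δl = 11.68; W sinα = 78.1
Slice 7: Δl = 2.3/cos44.4° = 3.219 m; N'_7 = 56·cos44.4° − 5·3.219 = 23.9; c'Δl = 13.52; W sinα = 39.2
Σc'Δl = 65.4 kN/m; ΣN' = 347.9 kN/m; ΣW sinα = 255.0 kN/m
Resisting = 65.4 + 347.9·tan35.1° = 65.4 + 244.5 = 309.9 kN/m
FS = 309.9 / 255.0 = 1.215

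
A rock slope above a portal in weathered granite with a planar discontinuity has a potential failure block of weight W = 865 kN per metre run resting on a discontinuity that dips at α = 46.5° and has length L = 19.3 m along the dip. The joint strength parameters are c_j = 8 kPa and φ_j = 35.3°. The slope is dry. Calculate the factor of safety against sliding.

Resolving the block weight along and normal to the plane and applying the Mohr–Coulomb strength on the joint:
N' = W cosα = 865·cos46.5° = 595.4 kN/m
Driving force T = W sinα = 865·sin46.5° = 627.4 kN/m
Resisting force R = c_j·L + N'·tanφ_j = 8·19.3 + 595.4·tan35.3° = 154.4 + 421.6 = 576.0 kN/m
FS = R / T = 576.0 / 627.4 = 0.918

FS = 0.92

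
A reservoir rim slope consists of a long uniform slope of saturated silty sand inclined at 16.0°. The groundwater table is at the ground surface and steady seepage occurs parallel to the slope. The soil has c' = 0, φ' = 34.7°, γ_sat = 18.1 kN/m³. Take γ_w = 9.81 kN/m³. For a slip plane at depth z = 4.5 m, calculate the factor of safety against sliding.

With seepage parallel to the slope and the water table at the surface, the effective normal stress on the slip plane uses the buoyant unit weight γ' = γ_sat − γ_w while the driving shear stress uses γ_sat:
FS = [c' + γ' z cos²β tanφ'] / [γ_sat z sinβ cosβ]
(For c' = 0 this reduces to FS = (γ'/γ_sat)·tanφ'/tanβ.)
γ' = 18.1 − 9.81 = 8.29 kN/m³
Numerator = 0.0 + 8.29·4.5·cos²16.0°·tan34.7° = 0.0 + 8.29·4.5·0.9240·0.6924 = 23.869 kPa
Denominator = 18.1·4.5·sin16.0°·cos16.0° = 18.1·4.5·0.2756·0.9613 = 21.581 kPa
FS = 23.869 / 21.581 = 1.106

FS = 1.11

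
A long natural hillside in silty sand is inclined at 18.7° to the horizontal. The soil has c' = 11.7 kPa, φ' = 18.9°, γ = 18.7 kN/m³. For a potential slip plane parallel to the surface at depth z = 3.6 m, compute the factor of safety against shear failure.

FS = 1.58

For an infinite slope with a slip plane parallel to the surface (no pore pressure): FS = [c' + γz cos²β tanφ'] / [γz sinβ cosβ].
γz = 18.7·3.6 = 67.32 kN/m²
Numerator = 11.7 + 67.32·cos²18.7°·tan18.9° = 11.7 + 67.32·0.8972·0.3424 = 32.380 kPa
Denominator = 67.32·sin18.7°·cos18.7° = 67.32·0.3206·0.9472 = 20.444 kPa
FS = 32.380 / 20.444 = 1.584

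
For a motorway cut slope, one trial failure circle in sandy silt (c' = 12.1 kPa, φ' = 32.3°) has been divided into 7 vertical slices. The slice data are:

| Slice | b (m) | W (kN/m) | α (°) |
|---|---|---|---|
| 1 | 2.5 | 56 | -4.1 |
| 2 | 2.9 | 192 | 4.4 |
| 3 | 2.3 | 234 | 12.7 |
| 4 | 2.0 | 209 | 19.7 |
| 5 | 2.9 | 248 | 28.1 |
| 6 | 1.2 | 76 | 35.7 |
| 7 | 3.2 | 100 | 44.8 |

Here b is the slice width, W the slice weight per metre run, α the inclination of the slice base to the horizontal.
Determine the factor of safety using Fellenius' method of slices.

Ordinary method of slices: FS = Σ[c'·Δl_i + (W_i cosα_i)·tanφ'] / Σ W_i sinα_i, with Δl_i = b_i / cosα_i.
Slice 1: Δl = 2.5/cos(-4.1°) = 2.506 m; N'_1 = 56·cos(-4.1°) = 55.9; c'Δl = 30.33; W sinα = -4.0
Slice 2: Δl = 2.9/cos4.4° = 2.909 m; N'_2 = 192·cos4.4° = 191.4; c'Δl = 35.19; W sinα = 14.7
Slice 3: Δl = 2.3/cos12.7° = 2.358 m; N'_3 = 234·cos12.7° = 228.3; c'Δl = 28.53; W sinα = 51.4
Slice 4: Δl = 2.0/cos19.7° = 2.124 m; N'_4 = 209·cos19.7° = 196.8; c'Δl = 25.70; W sinα = 70.5
Slice 5: Δl = 2.9/cos28.1° = 3.288 m; N'_5 = 248·cos28.1° = 218.8; c'Δl = 39.78; W sinα = 116.8
Slice 6: Δl = 1.2/cos35.7° = 1.478 m; N'_6 = 76·cos35.7° = 61.7; c'Δl = 17.88; W sinα = 44.3
Slice 7: Δl = 3.2/cos44.8° = 4.510 m; N'_7 = 100·cos44.8° = 71.0; c'Δl = 54.57; W sinα = 70.5
Σc'Δl = 232.0 kN/m; ΣN' = 1023.8 kN/m; ΣW sinα = 364.2 kN/m
Resisting = 232.0 + 1023.8·tan32.3° = 232.0 + 647.2 = 879.2 kN/m
FS = 879.2 / 364.2 = 2.414

FS = 2.41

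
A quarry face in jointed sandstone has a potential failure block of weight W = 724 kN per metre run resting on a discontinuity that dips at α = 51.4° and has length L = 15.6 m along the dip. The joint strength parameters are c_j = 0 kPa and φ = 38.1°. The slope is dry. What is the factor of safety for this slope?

Resolving the block weight along and normal to the plane and applying the Mohr–Coulomb strength on the joint:
N' = W cosα = 724·cos51.4° = 451.7 kN/m
Driving force T = W sinα = 724·sin51.4° = 565.8 kN/m
Resisting force R = c_j·L + N'·tanφ = 0·15.6 + 451.7·tan38.1° = 0.0 + 354.2 = 354.2 kN/m
FS = R / T = 354.2 / 565.8 = 0.626

FS = 0.63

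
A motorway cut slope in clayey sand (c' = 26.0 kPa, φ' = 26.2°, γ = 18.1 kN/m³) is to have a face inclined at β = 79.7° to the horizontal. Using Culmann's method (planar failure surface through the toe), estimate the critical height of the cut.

H_c = 12.52 m

Culmann's analysis gives the critical failure plane at α_cr = (β + φ')/2 = (79.7 + 26.2)/2 = 53.0°, and the critical height
H_c = (4c'/γ) · sinβ cosφ' / [1 − cos(β − φ')]
    = (4·26.0/18.1) · sin79.7°·cos26.2° / [1 − cos(53.5°)]
    = 5.746 · 0.9839·0.8973 / [1 − 0.5948]
    = 5.746 · 0.8828 / 0.4052
    = 12.52 m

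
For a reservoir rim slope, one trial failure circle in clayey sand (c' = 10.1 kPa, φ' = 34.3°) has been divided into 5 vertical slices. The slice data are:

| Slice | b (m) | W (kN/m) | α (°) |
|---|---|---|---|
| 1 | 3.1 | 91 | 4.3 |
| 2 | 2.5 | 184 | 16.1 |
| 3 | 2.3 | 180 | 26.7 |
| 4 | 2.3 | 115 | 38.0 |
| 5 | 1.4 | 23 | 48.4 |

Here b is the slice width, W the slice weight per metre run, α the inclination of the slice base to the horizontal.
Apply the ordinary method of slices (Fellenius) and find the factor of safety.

Ordinary method of slices: FS = Σ[c'·Δl_i + (W_i cosα_i)·tanφ'] / Σ W_i sinα_i, with Δl_i = b_i / cosα_i.
Slice 1: Δl = 3.1/cos4.3° = 3.109 m; N'_1 = 91·cos4.3° = 90.7; c'Δl = 31.40; W sinα = 6.8
Slice 2: Δl = 2.5/cos16.1° = 2.602 m; N'_2 = 184·cos16.1° = 176.8; c'Δl = 26.28; W sinα = 51.0
Slice 3: Δl = 2.3/cos26.7° = 2.575 m; N'_3 = 180·cos26.7° = 160.8; c'Δl = 26.00; W sinα = 80.9
Slice 4: Δl = 2.3/cos38.0° = 2.919 m; N'_4 = 115·cos38.0° = 90.6; c'Δl = 29.48; W sinα = 70.8
Slice 5: Δl = 1.4/cos48.4° = 2.109 m; N'_5 = 23·cos48.4° = 15.3; c'Δl = 21.30; W sinα = 17.2
Σc'Δl = 134.5 kN/m; ΣN' = 534.2 kN/m; ΣW sinα = 226.7 kN/m
Resisting = 134.5 + 534.2·tan34.3° = 134.5 + 364.4 = 498.9 kN/m
FS = 498.9 / 226.7 = 2.200

FS = 2.20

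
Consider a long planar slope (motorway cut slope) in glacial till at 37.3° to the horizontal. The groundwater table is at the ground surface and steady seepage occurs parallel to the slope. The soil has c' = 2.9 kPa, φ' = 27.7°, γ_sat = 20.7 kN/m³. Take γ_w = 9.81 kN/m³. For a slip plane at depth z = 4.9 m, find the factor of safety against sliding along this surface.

FS = 0.42

With seepage parallel to the slope and the water table at the surface, the effective normal stress on the slip plane uses the buoyant unit weight γ' = γ_sat − γ_w while the driving shear stress uses γ_sat:
FS = [c' + γ' z cos²β tanφ'] / [γ_sat z sinβ cosβ]
γ' = 20.7 − 9.81 = 10.89 kN/m³
Numerator = 2.9 + 10.89·4.9·cos²37.3°·tan27.7° = 2.9 + 10.89·4.9·0.6328·0.5250 = 20.627 kPa
Denominator = 20.7·4.9·sin37.3°·cos37.3° = 20.7·4.9·0.6060·0.7955 = 48.894 kPa
FS = 20.627 / 48.894 = 0.422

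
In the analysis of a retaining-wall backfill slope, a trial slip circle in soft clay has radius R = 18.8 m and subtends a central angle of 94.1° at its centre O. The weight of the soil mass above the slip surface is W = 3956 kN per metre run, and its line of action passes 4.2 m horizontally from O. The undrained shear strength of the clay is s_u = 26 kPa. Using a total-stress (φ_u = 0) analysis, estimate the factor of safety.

FS = 0.91

Taking moments about the centre O, the resisting moment is provided by the undrained shear strength acting along the arc:
Arc length L_a = R·θ = 18.8·(94.1°·π/180) = 18.8·1.6424 = 30.88 m
M_R = s_u·L_a·R = 26·30.88·18.8 = 15092.3 kN·m/m
M_D = W·d = 3956·4.2 = 16615.2 kN·m/m
FS = M_R / M_D = 15092.3 / 16615.2 = 0.908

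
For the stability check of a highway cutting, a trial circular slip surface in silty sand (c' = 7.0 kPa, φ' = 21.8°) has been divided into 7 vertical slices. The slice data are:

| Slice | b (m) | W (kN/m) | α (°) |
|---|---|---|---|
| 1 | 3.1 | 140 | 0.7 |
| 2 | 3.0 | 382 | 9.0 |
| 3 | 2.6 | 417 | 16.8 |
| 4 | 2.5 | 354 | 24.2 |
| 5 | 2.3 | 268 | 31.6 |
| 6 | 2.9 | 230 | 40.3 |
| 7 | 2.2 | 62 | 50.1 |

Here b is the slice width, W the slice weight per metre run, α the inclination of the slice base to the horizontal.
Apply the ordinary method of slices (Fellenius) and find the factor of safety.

FS = 1.24

Ordinary method of slices: FS = Σ[c'·Δl_i + (W_i cosα_i)·tanφ'] / Σ W_i sinα_i, with Δl_i = b_i / cosα_i.
Slice 1: Δl = 3.1/cos0.7° = 3.100 m; N'_1 = 140·cos0.7° = 140.0; c'Δl = 21.70; W sinα = 1.7
Slice 2: Δl = 3.0/cos9.0° = 3.037 m; N'_2 = 382·cos9.0° = 377.3; c'Δl = 21.26; W sinα = 59.8
Slice 3: Δl = 2.6/cos16.8° = 2.716 m; N'_3 = 417·cos16.8° = 399.2; c'Δl = 19.01; W sinα = 120.5
Slice 4: Δl = 2.5/cos24.2° = 2.741 m; N'_4 = 354·cos24.2° = 322.9; c'Δl = 19.19; W sinα = 145.1
Slice 5: Δl = 2.3/cos31.6° = 2.700 m; N'_5 = 268·cos31.6° = 228.3; c'Δl = 18.90; W sinα = 140.4
Slice 6: Δl = 2.9/cos40.3° = 3.802 m; N'_6 = 230·cos40.3° = 175.4; c'Δl = 26.62; W sinα = 148.8
Slice 7: Δl = 2.2/cos50.1° = 3.430 m; N'_7 = 62·cos50.1° = 39.8; c'Δl = 24.01; W sinα = 47.6
Σc'Δl = 150.7 kN/m; ΣN' = 1682.8 kN/m; ΣW sinα = 663.9 kN/m
Resisting = 150.7 + 1682.8·tan21.8° = 150.7 + 673.1 = 823.8 kN/m
FS = 823.8 / 663.9 = 1.241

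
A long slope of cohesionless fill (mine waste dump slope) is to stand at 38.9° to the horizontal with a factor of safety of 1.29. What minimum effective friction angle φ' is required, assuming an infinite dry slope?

φ' = 46.1°

FS = tanφ'/tanβ ⇒ tanφ' = FS · tanβ = 1.29 · tan38.9° = 1.0409
φ' = arctan(1.0409) = 46.15°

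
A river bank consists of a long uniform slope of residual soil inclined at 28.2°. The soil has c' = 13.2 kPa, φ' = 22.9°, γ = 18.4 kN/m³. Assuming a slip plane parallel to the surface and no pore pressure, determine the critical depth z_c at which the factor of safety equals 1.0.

z_c = 8.12 m

Setting FS = 1.00 in FS = [c' + γz cos²β tanφ'] / [γz sinβ cosβ] and solving for z:
z = c' / [γ cosβ (FS·sinβ − cosβ·tanφ')]
  = 13.2 / [18.4·cos28.2°·(1.00·sin28.2° − cos28.2°·tan22.9°)]
  = 13.2 / [18.4·0.8813·(1.00·0.4726 − 0.8813·0.4224)]
  = 13.2 / 1.6260 = 8.118 m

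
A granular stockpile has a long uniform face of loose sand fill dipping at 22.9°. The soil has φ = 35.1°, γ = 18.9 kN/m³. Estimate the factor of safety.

For a dry cohesionless infinite slope the factor of safety is FS = tanφ / tanβ.
FS = tan35.1° / tan22.9° = 0.7028 / 0.4224 = 1.664

FS = 1.66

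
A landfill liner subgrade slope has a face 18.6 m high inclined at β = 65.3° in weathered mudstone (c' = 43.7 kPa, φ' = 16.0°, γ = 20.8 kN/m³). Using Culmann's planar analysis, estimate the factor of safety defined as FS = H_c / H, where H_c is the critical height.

H_c = (4c'/γ) · sinβ cosφ' / [1 − cos(β − φ')]
    = (4·43.7/20.8) · sin65.3°·cos16.0° / [1 − cos49.3°]
    = 8.404 · 0.8733 / 0.3479 = 21.10 m
FS = H_c / H = 21.10 / 18.6 = 1.134

FS = 1.13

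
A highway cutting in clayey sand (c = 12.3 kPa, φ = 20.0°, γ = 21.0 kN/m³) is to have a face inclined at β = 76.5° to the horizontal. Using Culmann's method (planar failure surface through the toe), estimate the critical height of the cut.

Culmann's analysis gives the critical failure plane at α_cr = (β + φ)/2 = (76.5 + 20.0)/2 = 48.2°, and the critical height
H_c = (4c/γ) · sinβ cosφ / [1 − cos(β − φ)]
    = (4·12.3/21.0) · sin76.5°·cos20.0° / [1 − cos(56.5°)]
    = 2.343 · 0.9724·0.9397 / [1 − 0.5519]
    = 2.343 · 0.9137 / 0.4481
    = 4.78 m

H_c = 4.78 m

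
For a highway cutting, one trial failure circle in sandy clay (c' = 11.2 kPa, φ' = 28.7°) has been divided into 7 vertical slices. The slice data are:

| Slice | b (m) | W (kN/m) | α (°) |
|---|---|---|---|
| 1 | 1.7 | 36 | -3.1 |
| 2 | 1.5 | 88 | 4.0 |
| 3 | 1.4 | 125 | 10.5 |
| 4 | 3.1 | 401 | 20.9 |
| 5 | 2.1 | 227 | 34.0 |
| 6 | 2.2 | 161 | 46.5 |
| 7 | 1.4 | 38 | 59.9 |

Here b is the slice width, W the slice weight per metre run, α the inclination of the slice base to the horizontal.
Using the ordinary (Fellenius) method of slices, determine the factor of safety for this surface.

Ordinary method of slices: FS = Σ[c'·Δl_i + (W_i cosα_i)·tanφ'] / Σ W_i sinα_i, with Δl_i = b_i / cosα_i.
Slice 1: Δl = 1.7/cos(-3.1°) = 1.702 m; N'_1 = 36·cos(-3.1°) = 35.9; c'Δl = 19.07; W sinα = -1.9
Slice 2: Δl = 1.5/cos4.0° = 1.504 m; N'_2 = 88·cos4.0° = 87.8; c'Δl = 16.84; W sinα = 6.1
Slice 3: Δl = 1.4/cos10.5° = 1.424 m; N'_3 = 125·cos10.5° = 122.9; c'Δl = 15.95; W sinα = 22.8
Slice 4: Δl = 3.1/cos20.9° = 3.318 m; N'_4 = 401·cos20.9° = 374.6; c'Δl = 37.17; W sinα = 143.1
Slice 5: Δl = 2.1/cos34.0° = 2.533 m; N'_5 = 227·cos34.0° = 188.2; c'Δl = 28.37; W sinα = 126.9
Slice 6: Δl = 2.2/cos46.5° = 3.196 m; N'_6 = 161·cos46.5° = 110.8; c'Δl = 35.80; W sinα = 116.8
Slice 7: Δl = 1.4/cos59.9° = 2.792 m; N'_7 = 38·cos59.9° = 19.1; c'Δl = 31.27; W sinα = 32.9
Σc'Δl = 184.5 kN/m; ΣN' = 939.3 kN/m; ΣW sinα = 446.6 kN/m
Resisting = 184.5 + 939.3·tan28.7° = 184.5 + 514.3 = 698.7 kN/m
FS = 698.7 / 446.6 = 1.564

FS = 1.56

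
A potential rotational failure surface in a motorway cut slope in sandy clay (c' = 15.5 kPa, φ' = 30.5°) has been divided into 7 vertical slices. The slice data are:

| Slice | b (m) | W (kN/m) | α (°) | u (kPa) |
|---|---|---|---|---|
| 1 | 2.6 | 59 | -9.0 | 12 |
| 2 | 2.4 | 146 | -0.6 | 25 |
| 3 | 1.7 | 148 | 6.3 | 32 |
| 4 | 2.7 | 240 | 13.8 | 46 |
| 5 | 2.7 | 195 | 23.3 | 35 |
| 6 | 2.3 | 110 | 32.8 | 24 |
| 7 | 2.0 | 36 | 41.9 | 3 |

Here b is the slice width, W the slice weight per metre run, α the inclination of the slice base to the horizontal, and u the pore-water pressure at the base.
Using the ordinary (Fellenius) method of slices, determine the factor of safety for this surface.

Ordinary method of slices: FS = Σ[c'·Δl_i + (W_i cosα_i − u_i·Δl_i)·tanφ'] / Σ W_i sinα_i, with Δl_i = b_i / cosα_i.
Slice 1: Δl = 2.6/cos(-9.0°) = 2.632 m; N'_1 = 59·cos(-9.0°) − 12·2.632 = 26.7; c'Δl = 40.80; W sinα = -9.2
Slice 2: Δl = 2.4/cos(-0.6°) = 2.400 m; N'_2 = 146·cos(-0.6°) − 25·2.400 = 86.0; c'Δl = 37.20; W sinα = -1.5
Slice 3: Δl = 1.7/cos6.3° = 1.710 m; N'_3 = 148·cos6.3° − 32·1.710 = 92.4; c'Δl = 26.51; W sinα = 16.2
Slice 4: Δl = 2.7/cos13.8° = 2.780 m; N'_4 = 240·cos13.8° − 46·2.780 = 105.2; c'Δl = 43.09; W sinα = 57.2
Slice 5: Δl = 2.7/cos23.3° = 2.940 m; N'_5 = 195·cos23.3° − 35·2.940 = 76.2; c'Δl = 45.57; W sinα = 77.1
Slice 6: Δl = 2.3/cos32.8° = 2.736 m; N'_6 = 110·cos32.8° − 24·2.736 = 26.8; c'Δl = 42.41; W sinα = 59.6
Slice 7: Δl = 2.0/cos41.9° = 2.687 m; N'_7 = 36·cos41.9° − 3·2.687 = 18.7; c'Δl = 41.65; W sinα = 24.0
Σc'Δl = 277.2 kN/m; ΣN' = 432.0 kN/m; ΣW sinα = 223.5 kN/m
Resisting = 277.2 + 432.0·tan30.5° = 277.2 + 254.4 = 531.7 kN/m
FS = 531.7 / 223.5 = 2.379

FS = 2.38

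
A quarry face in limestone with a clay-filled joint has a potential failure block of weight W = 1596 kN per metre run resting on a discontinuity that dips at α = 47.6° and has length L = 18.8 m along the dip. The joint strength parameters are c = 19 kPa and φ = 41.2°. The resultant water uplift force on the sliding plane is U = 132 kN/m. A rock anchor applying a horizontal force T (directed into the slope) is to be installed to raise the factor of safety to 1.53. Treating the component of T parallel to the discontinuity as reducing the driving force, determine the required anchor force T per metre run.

Resolving forces along and normal to the sliding plane, with the horizontal anchor force T adding T·sinα to the effective normal force and T·cosα acting up the plane against the driving force:
FS = [cL + (W cosα − U + T sinα) tanφ] / [W sinα − T cosα]
Without the anchor: N' = 944.2 kN/m, driving T_d = 1178.6 kN/m, resisting R = 19·18.8 + 944.2·tan41.2° = 1183.8 kN/m, FS = 1.00.
Setting FS = 1.53 and solving for T:
1.53·(1178.6 − T cos47.6°) = 1183.8 + T sin47.6°·tan41.2°
T·(sin47.6°·tan41.2° + 1.53·cos47.6°) = 1.53·1178.6 − 1183.8
T·(0.7385·0.8754 + 1.53·0.6743) = 1803.2 − 1183.8 = 619.4
T·1.6782 = 619.4
T = 369.1 kN/m

T = 369 kN/m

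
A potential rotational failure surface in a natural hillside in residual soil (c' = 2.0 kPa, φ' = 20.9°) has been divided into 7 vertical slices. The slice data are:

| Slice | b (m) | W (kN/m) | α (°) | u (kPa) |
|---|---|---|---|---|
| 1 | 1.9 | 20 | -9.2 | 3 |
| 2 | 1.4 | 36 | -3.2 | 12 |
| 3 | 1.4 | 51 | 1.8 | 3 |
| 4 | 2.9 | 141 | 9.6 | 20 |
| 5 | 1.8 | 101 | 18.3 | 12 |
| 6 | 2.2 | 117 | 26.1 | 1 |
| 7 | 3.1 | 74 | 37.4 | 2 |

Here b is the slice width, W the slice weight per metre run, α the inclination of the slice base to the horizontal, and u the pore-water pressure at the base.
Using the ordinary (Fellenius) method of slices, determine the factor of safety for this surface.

FS = 1.21

Ordinary method of slices: FS = Σ[c'·Δl_i + (W_i cosα_i − u_i·Δl_i)·tanφ'] / Σ W_i sinα_i, with Δl_i = b_i / cosα_i.
Slice 1: Δl = 1.9/cos(-9.2°) = 1.925 m; N'_1 = 20·cos(-9.2°) − 3·1.925 = 14.0; c'Δl = 3.85; W sinα = -3.2
Slice 2: Δl = 1.4/cos(-3.2°) = 1.402 m; N'_2 = 36·cos(-3.2°) − 12·1.402 = 19.1; c'Δl = 2.80; W sinα = -2.0
Slice 3: Δl = 1.4/cos1.8° = 1.401 m; N'_3 = 51·cos1.8° − 3·1.401 = 46.8; c'Δl = 2.80; W sinα = 1.6
Slice 4: Δl = 2.9/cos9.6° = 2.941 m; N'_4 = 141·cos9.6° − 20·2.941 = 80.2; c'Δl = 5.88; W sinα = 23.5
Slice 5: Δl = 1.8/cos18.3° = 1.896 m; N'_5 = 101·cos18.3° − 12·1.896 = 73.1; c'Δl = 3.79; W sinα = 31.7
Slice 6: Δl = 2.2/cos26.1° = 2.450 m; N'_6 = 117·cos26.1° − 1·2.450 = 102.6; c'Δl = 4.90; W sinα = 51.5
Slice 7: Δl = 3.1/cos37.4° = 3.902 m; N'_7 = 74·cos37.4° − 2·3.902 = 51.0; c'Δl = 7.80; W sinα = 44.9
Σc'Δl = 31.8 kN/m; ΣN' = 386.8 kN/m; ΣW sinα = 148.0 kN/m
Resisting = 31.8 + 386.8·tan20.9° = 31.8 + 147.7 = 179.5 kN/m
FS = 179.5 / 148.0 = 1.213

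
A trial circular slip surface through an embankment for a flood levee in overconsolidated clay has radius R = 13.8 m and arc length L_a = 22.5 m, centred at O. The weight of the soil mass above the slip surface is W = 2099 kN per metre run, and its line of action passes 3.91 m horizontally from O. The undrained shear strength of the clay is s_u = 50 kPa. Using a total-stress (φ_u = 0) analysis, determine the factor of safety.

Taking moments about the centre O, the resisting moment is provided by the undrained shear strength acting along the arc:
M_R = s_u·L_a·R = 50·22.50·13.8 = 15525.0 kN·m/m
M_D = W·d = 2099·3.91 = 8207.1 kN·m/m
FS = M_R / M_D = 15525.0 / 8207.1 = 1.892

FS = 1.89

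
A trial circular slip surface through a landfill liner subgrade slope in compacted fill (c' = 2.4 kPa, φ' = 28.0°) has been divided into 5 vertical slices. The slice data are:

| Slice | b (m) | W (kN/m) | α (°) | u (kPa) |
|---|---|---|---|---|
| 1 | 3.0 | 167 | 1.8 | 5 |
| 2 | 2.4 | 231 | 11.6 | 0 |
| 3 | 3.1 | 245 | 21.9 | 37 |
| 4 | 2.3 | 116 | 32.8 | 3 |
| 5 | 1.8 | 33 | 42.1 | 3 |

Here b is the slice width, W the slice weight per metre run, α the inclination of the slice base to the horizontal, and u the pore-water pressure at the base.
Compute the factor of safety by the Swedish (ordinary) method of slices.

Ordinary method of slices: FS = Σ[c'·Δl_i + (W_i cosα_i − u_i·Δl_i)·tanφ'] / Σ W_i sinα_i, with Δl_i = b_i / cosα_i.
Slice 1: Δl = 3.0/cos1.8° = 3.001 m; N'_1 = 167·cos1.8° − 5·3.001 = 151.9; c'Δl = 7.20; W sinα = 5.2
Slice 2: Δl = 2.4/cos11.6° = 2.450 m; N'_2 = 231·cos11.6° − 0·2.450 = 226.3; c'Δl = 5.88; W sinα = 46.4
Slice 3: Δl = 3.1/cos21.9° = 3.341 m; N'_3 = 245·cos21.9° − 37·3.341 = 103.7; c'Δl = 8.02; W sinα = 91.4
Slice 4: Δl = 2.3/cos32.8° = 2.736 m; N'_4 = 116·cos32.8° − 3·2.736 = 89.3; c'Δl = 6.57; W sinα = 62.8
Slice 5: Δl = 1.8/cos42.1° = 2.426 m; N'_5 = 33·cos42.1° − 3·2.426 = 17.2; c'Δl = 5.82; W sinα = 22.1
Σc'Δl = 33.5 kN/m; ΣN' = 588.4 kN/m; ΣW sinα = 228.0 kN/m
Resisting = 33.5 + 588.4·tan28.0° = 33.5 + 312.9 = 346.3 kN/m
FS = 346.3 / 228.0 = 1.519

FS = 1.52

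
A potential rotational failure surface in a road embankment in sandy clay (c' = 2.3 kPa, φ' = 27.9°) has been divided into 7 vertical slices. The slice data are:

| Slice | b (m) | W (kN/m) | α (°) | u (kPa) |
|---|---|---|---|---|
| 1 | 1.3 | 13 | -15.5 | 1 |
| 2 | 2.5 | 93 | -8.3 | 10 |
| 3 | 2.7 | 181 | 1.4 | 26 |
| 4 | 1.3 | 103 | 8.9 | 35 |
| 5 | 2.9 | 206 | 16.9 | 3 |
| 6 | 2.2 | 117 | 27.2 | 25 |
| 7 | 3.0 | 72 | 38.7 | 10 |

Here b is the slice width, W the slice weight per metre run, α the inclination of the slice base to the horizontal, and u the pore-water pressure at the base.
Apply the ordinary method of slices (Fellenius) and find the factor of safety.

Ordinary method of slices: FS = Σ[c'·Δl_i + (W_i cosα_i − u_i·Δl_i)·tanφ'] / Σ W_i sinα_i, with Δl_i = b_i / cosα_i.
Slice 1: Δl = 1.3/cos(-15.5°) = 1.349 m; N'_1 = 13·cos(-15.5°) − 1·1.349 = 11.2; c'Δl = 3.10; W sinα = -3.5
Slice 2: Δl = 2.5/cos(-8.3°) = 2.526 m; N'_2 = 93·cos(-8.3°) − 10·2.526 = 66.8; c'Δl = 5.81; W sinα = -13.4
Slice 3: Δl = 2.7/cos1.4° = 2.701 m; N'_3 = 181·cos1.4° − 26·2.701 = 110.7; c'Δl = 6.21; W sinα = 4.4
Slice 4: Δl = 1.3/cos8.9° = 1.316 m; N'_4 = 103·cos8.9° − 35·1.316 = 55.7; c'Δl = 3.03; W sinα = 15.9
Slice 5: Δl = 2.9/cos16.9° = 3.031 m; N'_5 = 206·cos16.9° − 3·3.031 = 188.0; c'Δl = 6.97; W sinα = 59.9
Slice 6: Δl = 2.2/cos27.2° = 2.474 m; N'_6 = 117·cos27.2° − 25·2.474 = 42.2; c'Δl = 5.69; W sinα = 53.5
Slice 7: Δl = 3.0/cos38.7° = 3.844 m; N'_7 = 72·cos38.7° − 10·3.844 = 17.8; c'Δl = 8.84; W sinα = 45.0
Σc'Δl = 39.7 kN/m; ΣN' = 492.4 kN/m; ΣW sinα = 161.8 kN/m
Resisting = 39.7 + 492.4·tan27.9° = 39.7 + 260.7 = 300.3 kN/m
FS = 300.3 / 161.8 = 1.856

FS = 1.86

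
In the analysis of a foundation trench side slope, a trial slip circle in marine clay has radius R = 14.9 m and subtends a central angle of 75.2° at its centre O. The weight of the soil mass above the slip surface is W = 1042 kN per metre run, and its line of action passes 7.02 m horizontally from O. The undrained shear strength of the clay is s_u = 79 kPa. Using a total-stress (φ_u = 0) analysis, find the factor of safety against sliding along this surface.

FS = 3.15

Taking moments about the centre O, the resisting moment is provided by the undrained shear strength acting along the arc:
Arc length L_a = R·θ = 14.9·(75.2°·π/180) = 14.9·1.3125 = 19.56 m
M_R = s_u·L_a·R = 79·19.56·14.9 = 23019.4 kN·m/m
M_D = W·d = 1042·7.02 = 7314.8 kN·m/m
FS = M_R / M_D = 23019.4 / 7314.8 = 3.147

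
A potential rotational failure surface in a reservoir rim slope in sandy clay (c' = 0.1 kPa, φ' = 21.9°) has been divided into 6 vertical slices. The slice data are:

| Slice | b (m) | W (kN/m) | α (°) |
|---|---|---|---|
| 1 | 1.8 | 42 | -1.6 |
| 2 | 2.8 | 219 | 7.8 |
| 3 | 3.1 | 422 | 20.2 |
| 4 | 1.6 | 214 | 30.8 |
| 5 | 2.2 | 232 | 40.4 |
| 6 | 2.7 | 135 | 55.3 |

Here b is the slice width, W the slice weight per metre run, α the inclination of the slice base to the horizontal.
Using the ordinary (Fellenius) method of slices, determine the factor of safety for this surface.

FS = 0.81

Ordinary method of slices: FS = Σ[c'·Δl_i + (W_i cosα_i)·tanφ'] / Σ W_i sinα_i, with Δl_i = b_i / cosα_i.
Slice 1: Δl = 1.8/cos(-1.6°) = 1.801 m; N'_1 = 42·cos(-1.6°) = 42.0; c'Δl = 0.18; W sinα = -1.2
Slice 2: Δl = 2.8/cos7.8° = 2.826 m; N'_2 = 219·cos7.8° = 217.0; c'Δl = 0.28; W sinα = 29.7
Slice 3: Δl = 3.1/cos20.2° = 3.303 m; N'_3 = 422·cos20.2° = 396.0; c'Δl = 0.33; W sinα = 145.7
Slice 4: Δl = 1.6/cos30.8° = 1.863 m; N'_4 = 214·cos30.8° = 183.8; c'Δl = 0.19; W sinα = 109.6
Slice 5: Δl = 2.2/cos40.4° = 2.889 m; N'_5 = 232·cos40.4° = 176.7; c'Δl = 0.29; W sinα = 150.4
Slice 6: Δl = 2.7/cos55.3° = 4.743 m; N'_6 = 135·cos55.3° = 76.9; c'Δl = 0.47; W sinα = 111.0
Σc'Δl = 1.7 kN/m; ΣN' = 1092.3 kN/m; ΣW sinα = 545.2 kN/m
Resisting = 1.7 + 1092.3·tan21.9° = 1.7 + 439.1 = 440.9 kN/m
FS = 440.9 / 545.2 = 0.809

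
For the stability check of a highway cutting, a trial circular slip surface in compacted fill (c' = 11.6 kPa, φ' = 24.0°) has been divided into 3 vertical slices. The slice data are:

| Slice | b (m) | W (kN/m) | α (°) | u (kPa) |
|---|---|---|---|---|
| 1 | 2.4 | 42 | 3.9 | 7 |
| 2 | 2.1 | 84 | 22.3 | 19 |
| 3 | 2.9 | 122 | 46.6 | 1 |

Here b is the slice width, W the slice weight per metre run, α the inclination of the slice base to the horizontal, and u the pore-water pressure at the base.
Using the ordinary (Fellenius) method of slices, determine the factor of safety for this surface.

FS = 1.34

Ordinary method of slices: FS = Σ[c'·Δl_i + (W_i cosα_i − u_i·Δl_i)·tanφ'] / Σ W_i sinα_i, with Δl_i = b_i / cosα_i.
Slice 1: Δl = 2.4/cos3.9° = 2.406 m; N'_1 = 42·cos3.9° − 7·2.406 = 25.1; c'Δl = 27.90; W sinα = 2.9
Slice 2: Δl = 2.1/cos22.3° = 2.270 m; N'_2 = 84·cos22.3° − 19·2.270 = 34.6; c'Δl = 26.33; W sinα = 31.9
Slice 3: Δl = 2.9/cos46.6° = 4.221 m; N'_3 = 122·cos46.6° − 1·4.221 = 79.6; c'Δl = 48.96; W sinα = 88.6
Σc'Δl = 103.2 kN/m; ΣN' = 139.3 kN/m; ΣW sinα = 123.4 kN/m
Resisting = 103.2 + 139.3·tan24.0° = 103.2 + 62.0 = 165.2 kN/m
FS = 165.2 / 123.4 = 1.339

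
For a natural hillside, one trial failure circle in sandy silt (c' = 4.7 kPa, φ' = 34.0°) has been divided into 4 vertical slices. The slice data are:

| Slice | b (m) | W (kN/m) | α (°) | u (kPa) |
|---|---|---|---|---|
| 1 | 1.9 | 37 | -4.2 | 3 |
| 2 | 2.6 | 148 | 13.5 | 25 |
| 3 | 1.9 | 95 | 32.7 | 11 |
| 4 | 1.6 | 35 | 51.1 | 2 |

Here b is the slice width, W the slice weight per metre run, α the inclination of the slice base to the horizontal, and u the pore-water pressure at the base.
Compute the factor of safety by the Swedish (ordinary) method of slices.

Ordinary method of slices: FS = Σ[c'·Δl_i + (W_i cosα_i − u_i·Δl_i)·tanφ'] / Σ W_i sinα_i, with Δl_i = b_i / cosα_i.
Slice 1: Δl = 1.9/cos(-4.2°) = 1.905 m; N'_1 = 37·cos(-4.2°) − 3·1.905 = 31.2; c'Δl = 8.95; W sinα = -2.7
Slice 2: Δl = 2.6/cos13.5° = 2.674 m; N'_2 = 148·cos13.5° − 25·2.674 = 77.1; c'Δl = 12.57; W sinα = 34.5
Slice 3: Δl = 1.9/cos32.7° = 2.258 m; N'_3 = 95·cos32.7° − 11·2.258 = 55.1; c'Δl = 10.61; W sinα = 51.3
Slice 4: Δl = 1.6/cos51.1° = 2.548 m; N'_4 = 35·cos51.1° − 2·2.548 = 16.9; c'Δl = 11.98; W sinα = 27.2
Σc'Δl = 44.1 kN/m; ΣN' = 180.2 kN/m; ΣW sinα = 110.4 kN/m
Resisting = 44.1 + 180.2·tan34.0° = 44.1 + 121.6 = 165.7 kN/m
FS = 165.7 / 110.4 = 1.501

FS = 1.50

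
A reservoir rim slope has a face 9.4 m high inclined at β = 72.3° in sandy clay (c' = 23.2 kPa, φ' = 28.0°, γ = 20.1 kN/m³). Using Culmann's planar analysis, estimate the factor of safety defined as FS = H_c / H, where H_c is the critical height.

H_c = (4c'/γ) · sinβ cosφ' / [1 − cos(β − φ')]
    = (4·23.2/20.1) · sin72.3°·cos28.0° / [1 − cos44.3°]
    = 4.617 · 0.8412 / 0.2843 = 13.66 m
FS = H_c / H = 13.66 / 9.4 = 1.453

FS = 1.45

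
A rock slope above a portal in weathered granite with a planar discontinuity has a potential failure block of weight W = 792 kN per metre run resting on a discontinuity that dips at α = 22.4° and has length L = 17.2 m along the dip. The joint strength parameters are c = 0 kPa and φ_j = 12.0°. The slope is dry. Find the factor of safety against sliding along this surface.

FS = 0.52

Resolving the block weight along and normal to the plane and applying the Mohr–Coulomb strength on the joint:
N' = W cosα = 792·cos22.4° = 732.2 kN/m
Driving force T = W sinα = 792·sin22.4° = 301.8 kN/m
Resisting force R = c·L + N'·tanφ_j = 0·17.2 + 732.2·tan12.0° = 0.0 + 155.6 = 155.6 kN/m
FS = R / T = 155.6 / 301.8 = 0.516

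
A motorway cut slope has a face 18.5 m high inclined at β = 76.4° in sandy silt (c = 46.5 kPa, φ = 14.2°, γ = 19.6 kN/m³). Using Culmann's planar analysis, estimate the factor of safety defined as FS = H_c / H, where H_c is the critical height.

H_c = (4c/γ) · sinβ cosφ / [1 − cos(β − φ)]
    = (4·46.5/19.6) · sin76.4°·cos14.2° / [1 − cos62.2°]
    = 9.490 · 0.9423 / 0.5336 = 16.76 m
FS = H_c / H = 16.76 / 18.5 = 0.906

FS = 0.91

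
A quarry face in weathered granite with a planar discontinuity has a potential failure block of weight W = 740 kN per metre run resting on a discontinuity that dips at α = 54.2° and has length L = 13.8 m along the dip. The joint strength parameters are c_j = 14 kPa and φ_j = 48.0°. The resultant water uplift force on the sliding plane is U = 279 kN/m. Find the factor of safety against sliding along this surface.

FS = 0.61

Resolving the block weight along and normal to the plane and applying the Mohr–Coulomb strength on the joint:
N' = W cosα − U = 740·cos54.2° − 279 = 153.9 kN/m
Driving force T = W sinα = 740·sin54.2° = 600.2 kN/m
Resisting force R = c_j·L + N'·tanφ_j = 14·13.8 + 153.9·tan48.0° = 193.2 + 170.9 = 364.1 kN/m
FS = R / T = 364.1 / 600.2 = 0.607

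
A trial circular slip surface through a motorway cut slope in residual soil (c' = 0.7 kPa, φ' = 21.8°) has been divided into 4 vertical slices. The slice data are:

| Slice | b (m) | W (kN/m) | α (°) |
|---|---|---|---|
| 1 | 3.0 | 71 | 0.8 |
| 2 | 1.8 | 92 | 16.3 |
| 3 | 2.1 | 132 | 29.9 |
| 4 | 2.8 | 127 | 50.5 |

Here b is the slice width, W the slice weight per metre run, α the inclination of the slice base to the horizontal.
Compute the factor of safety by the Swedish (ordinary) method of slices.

Ordinary method of slices: FS = Σ[c'·Δl_i + (W_i cosα_i)·tanφ'] / Σ W_i sinα_i, with Δl_i = b_i / cosα_i.
Slice 1: Δl = 3.0/cos0.8° = 3.000 m; N'_1 = 71·cos0.8° = 71.0; c'Δl = 2.10; W sinα = 1.0
Slice 2: Δl = 1.8/cos16.3° = 1.875 m; N'_2 = 92·cos16.3° = 88.3; c'Δl = 1.31; W sinα = 25.8
Slice 3: Δl = 2.1/cos29.9° = 2.422 m; N'_3 = 132·cos29.9° = 114.4; c'Δl = 1.70; W sinα = 65.8
Slice 4: Δl = 2.8/cos50.5° = 4.402 m; N'_4 = 127·cos50.5° = 80.8; c'Δl = 3.08; W sinα = 98.0
Σc'Δl = 8.2 kN/m; ΣN' = 354.5 kN/m; ΣW sinα = 190.6 kN/m
Resisting = 8.2 + 354.5·tan21.8° = 8.2 + 141.8 = 150.0 kN/m
FS = 150.0 / 190.6 = 0.787

FS = 0.79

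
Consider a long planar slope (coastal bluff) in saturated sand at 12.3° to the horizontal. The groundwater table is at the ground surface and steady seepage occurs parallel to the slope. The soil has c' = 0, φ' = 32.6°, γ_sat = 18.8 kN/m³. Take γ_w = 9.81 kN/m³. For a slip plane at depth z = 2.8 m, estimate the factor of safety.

With seepage parallel to the slope and the water table at the surface, the effective normal stress on the slip plane uses the buoyant unit weight γ' = γ_sat − γ_w while the driving shear stress uses γ_sat:
FS = [c' + γ' z cos²β tanφ'] / [γ_sat z sinβ cosβ]
(For c' = 0 this reduces to FS = (γ'/γ_sat)·tanφ'/tanβ.)
γ' = 18.8 − 9.81 = 8.99 kN/m³
Numerator = 0.0 + 8.99·2.8·cos²12.3°·tan32.6° = 0.0 + 8.99·2.8·0.9546·0.6395 = 15.368 kPa
Denominator = 18.8·2.8·sin12.3°·cos12.3° = 18.8·2.8·0.2130·0.9770 = 10.957 kPa
FS = 15.368 / 10.957 = 1.403

FS = 1.40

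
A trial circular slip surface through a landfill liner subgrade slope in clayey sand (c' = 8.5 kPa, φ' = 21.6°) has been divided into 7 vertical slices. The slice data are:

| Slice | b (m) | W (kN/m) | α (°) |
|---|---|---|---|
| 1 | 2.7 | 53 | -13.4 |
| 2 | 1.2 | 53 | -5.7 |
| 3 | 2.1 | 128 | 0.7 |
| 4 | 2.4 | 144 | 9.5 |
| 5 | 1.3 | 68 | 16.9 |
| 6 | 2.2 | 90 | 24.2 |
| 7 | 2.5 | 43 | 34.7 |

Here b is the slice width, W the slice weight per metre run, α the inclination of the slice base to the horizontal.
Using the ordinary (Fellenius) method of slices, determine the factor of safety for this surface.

FS = 3.94

Ordinary method of slices: FS = Σ[c'·Δl_i + (W_i cosα_i)·tanφ'] / Σ W_i sinα_i, with Δl_i = b_i / cosα_i.
Slice 1: Δl = 2.7/cos(-13.4°) = 2.776 m; N'_1 = 53·cos(-13.4°) = 51.6; c'Δl = 23.59; W sinα = -12.3
Slice 2: Δl = 1.2/cos(-5.7°) = 1.206 m; N'_2 = 53·cos(-5.7°) = 52.7; c'Δl = 10.25; W sinα = -5.3
Slice 3: Δl = 2.1/cos0.7° = 2.100 m; N'_3 = 128·cos0.7° = 128.0; c'Δl = 17.85; W sinα = 1.6
Slice 4: Δl = 2.4/cos9.5° = 2.433 m; N'_4 = 144·cos9.5° = 142.0; c'Δl = 20.68; W sinα = 23.8
Slice 5: Δl = 1.3/cos16.9° = 1.359 m; N'_5 = 68·cos16.9° = 65.1; c'Δl = 11.55; W sinα = 19.8
Slice 6: Δl = 2.2/cos24.2° = 2.412 m; N'_6 = 90·cos24.2° = 82.1; c'Δl = 20.50; W sinα = 36.9
Slice 7: Δl = 2.5/cos34.7° = 3.041 m; N'_7 = 43·cos34.7° = 35.4; c'Δl = 25.85; W sinα = 24.5
Σc'Δl = 130.3 kN/m; ΣN' = 556.8 kN/m; ΣW sinα = 88.9 kN/m
Resisting = 130.3 + 556.8·tan21.6° = 130.3 + 220.5 = 350.7 kN/m
FS = 350.7 / 88.9 = 3.944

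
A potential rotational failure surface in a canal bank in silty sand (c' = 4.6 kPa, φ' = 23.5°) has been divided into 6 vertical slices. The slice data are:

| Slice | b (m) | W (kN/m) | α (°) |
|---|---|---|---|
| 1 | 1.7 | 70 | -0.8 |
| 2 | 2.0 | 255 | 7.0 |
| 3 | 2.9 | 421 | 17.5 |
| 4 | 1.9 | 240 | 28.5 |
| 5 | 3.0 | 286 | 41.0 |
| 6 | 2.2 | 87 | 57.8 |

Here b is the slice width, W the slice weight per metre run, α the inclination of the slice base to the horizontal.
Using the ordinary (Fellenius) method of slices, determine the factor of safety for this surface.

FS = 1.13

Ordinary method of slices: FS = Σ[c'·Δl_i + (W_i cosα_i)·tanφ'] / Σ W_i sinα_i, with Δl_i = b_i / cosα_i.
Slice 1: Δl = 1.7/cos(-0.8°) = 1.700 m; N'_1 = 70·cos(-0.8°) = 70.0; c'Δl = 7.82; W sinα = -1.0
Slice 2: Δl = 2.0/cos7.0° = 2.015 m; N'_2 = 255·cos7.0° = 253.1; c'Δl = 9.27; W sinα = 31.1
Slice 3: Δl = 2.9/cos17.5° = 3.041 m; N'_3 = 421·cos17.5° = 401.5; c'Δl = 13.99; W sinα = 126.6
Slice 4: Δl = 1.9/cos28.5° = 2.162 m; N'_4 = 240·cos28.5° = 210.9; c'Δl = 9.95; W sinα = 114.5
Slice 5: Δl = 3.0/cos41.0° = 3.975 m; N'_5 = 286·cos41.0° = 215.8; c'Δl = 18.29; W sinα = 187.6
Slice 6: Δl = 2.2/cos57.8° = 4.129 m; N'_6 = 87·cos57.8° = 46.4; c'Δl = 18.99; W sinα = 73.6
Σc'Δl = 78.3 kN/m; ΣN' = 1197.7 kN/m; ΣW sinα = 532.5 kN/m
Resisting = 78.3 + 1197.7·tan23.5° = 78.3 + 520.8 = 599.1 kN/m
FS = 599.1 / 532.5 = 1.125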